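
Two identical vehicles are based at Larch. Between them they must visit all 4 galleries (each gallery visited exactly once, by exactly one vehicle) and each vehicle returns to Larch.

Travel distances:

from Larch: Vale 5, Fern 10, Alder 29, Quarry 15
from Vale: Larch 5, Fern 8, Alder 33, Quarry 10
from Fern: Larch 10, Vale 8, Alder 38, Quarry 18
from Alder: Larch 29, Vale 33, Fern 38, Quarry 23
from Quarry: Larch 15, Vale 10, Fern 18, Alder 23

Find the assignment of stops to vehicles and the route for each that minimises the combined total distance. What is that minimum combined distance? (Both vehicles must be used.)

Minimum combined distance: 87.

Check every non-empty split of the stops between the two vehicles; for each half take its own optimal tour:
  {Vale} + {Fern, Alder, Quarry}: 10 + 80 = 90
  {Fern} + {Vale, Alder, Quarry}: 20 + 67 = 87
  {Vale, Fern} + {Alder, Quarry}: 23 + 67 = 90
  {Alder} + {Vale, Fern, Quarry}: 58 + 43 = 101
  {Vale, Alder} + {Fern, Quarry}: 67 + 43 = 110
  {Fern, Alder} + {Vale, Quarry}: 77 + 30 = 107
  … (7 splits in total)
Best: vehicle 1 Larch → Fern → Larch = 20; vehicle 2 Larch → Vale → Quarry → Alder → Larch = 67; combined 87.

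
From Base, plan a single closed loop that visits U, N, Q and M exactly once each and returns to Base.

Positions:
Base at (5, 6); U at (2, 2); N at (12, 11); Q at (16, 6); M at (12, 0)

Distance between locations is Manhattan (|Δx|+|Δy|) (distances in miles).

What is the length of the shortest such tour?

Shortest round trip = 50 miles.

With 4 stops there are 4!/2 = 12 distinct round trips (a route and its reverse cost the same).
Base→U→N→Q→M→Base: 7+19+9+10+13 = 58
Base→U→N→M→Q→Base: 7+19+11+10+11 = 58
Base→U→Q→N→M→Base: 7+18+9+11+13 = 58
Base→U→Q→M→N→Base: 7+18+10+11+12 = 58
Base→U→M→N→Q→Base: 7+12+11+9+11 = 50
Base→U→M→Q→N→Base: 7+12+10+9+12 = 50
Base→N→U→Q→M→Base: 12+19+18+10+13 = 72
Base→N→U→M→Q→Base: 12+19+12+10+11 = 64
Base→N→Q→U→M→Base: 12+9+18+12+13 = 64
Base→N→M→U→Q→Base: 12+11+12+18+11 = 64
Base→Q→U→N→M→Base: 11+18+19+11+13 = 72
Base→Q→N→U→M→Base: 11+9+19+12+13 = 64
The minimum is 50.
One optimal route: Base → U → M → N → Q → Base (or its reverse).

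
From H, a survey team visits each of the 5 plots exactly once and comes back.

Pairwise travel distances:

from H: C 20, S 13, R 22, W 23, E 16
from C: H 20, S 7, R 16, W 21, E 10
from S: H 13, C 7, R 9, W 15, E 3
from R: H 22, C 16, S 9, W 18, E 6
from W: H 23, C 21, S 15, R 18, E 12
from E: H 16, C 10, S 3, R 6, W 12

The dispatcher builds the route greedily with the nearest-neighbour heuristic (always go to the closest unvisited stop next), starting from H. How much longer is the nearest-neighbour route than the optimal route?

From H: S=13, E=16, C=20, R=22, W=23 → choose S (13).
From S: E=3, C=7, R=9, W=15 → choose E (3).
From E: R=6, C=10, W=12 → choose R (6).
From R: C=16, W=18 → choose C (16).
From C: W=21 → choose W (21).
NN route H → S → E → R → C → W → H costs 82.
Optimal: H → C → S → R → E → W → H costs 77 (by enumerating all 60 distinct tours).
Excess = 82 − 77 = 5.

Excess over optimum: 5.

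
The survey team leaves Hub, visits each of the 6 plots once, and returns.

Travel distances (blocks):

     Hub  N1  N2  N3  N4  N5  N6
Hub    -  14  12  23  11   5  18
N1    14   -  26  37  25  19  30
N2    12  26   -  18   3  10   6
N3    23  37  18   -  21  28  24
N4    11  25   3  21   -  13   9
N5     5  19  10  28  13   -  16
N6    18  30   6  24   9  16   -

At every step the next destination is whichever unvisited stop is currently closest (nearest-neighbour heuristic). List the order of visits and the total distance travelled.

Nearest-neighbour total = 102 blocks; route Hub → N5 → N2 → N4 → N6 → N3 → N1 → Hub.

Hub → [N5:5 / N4:11 / N2:12 / N1:14 / N6:18 / N3:23] → N5 (5)
N5 → [N2:10 / N4:13 / N6:16 / N1:19 / N3:28] → N2 (10)
N2 → [N4:3 / N6:6 / N3:18 / N1:26] → N4 (3)
N4 → [N6:9 / N3:21 / N1:25] → N6 (9)
N6 → [N3:24 / N1:30] → N3 (24)
N3 → [N1:37] → N1 (37)
Return N1→Hub: 14.
Total = 5 + 10 + 3 + 9 + 24 + 37 + 14 = 102.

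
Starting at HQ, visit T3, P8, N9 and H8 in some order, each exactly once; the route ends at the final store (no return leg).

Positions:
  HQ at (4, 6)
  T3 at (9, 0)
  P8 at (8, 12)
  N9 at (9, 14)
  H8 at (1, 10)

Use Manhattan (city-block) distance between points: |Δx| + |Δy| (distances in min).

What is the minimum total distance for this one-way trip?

There are 4! = 24 possible orderings.
HQ→T3→P8→N9→H8: 11+13+3+12 = 39
HQ→T3→P8→H8→N9: 11+13+9+12 = 45
HQ→T3→N9→P8→H8: 11+14+3+9 = 37
HQ→T3→N9→H8→P8: 11+14+12+9 = 46
HQ→T3→H8→P8→N9: 11+18+9+3 = 41
HQ→T3→H8→N9→P8: 11+18+12+3 = 44
HQ→P8→T3→N9→H8: 10+13+14+12 = 49
HQ→P8→T3→H8→N9: 10+13+18+12 = 53
HQ→P8→N9→T3→H8: 10+3+14+18 = 45
HQ→P8→N9→H8→T3: 10+3+12+18 = 43
HQ→P8→H8→T3→N9: 10+9+18+14 = 51
HQ→P8→H8→N9→T3: 10+9+12+14 = 45
HQ→N9→T3→P8→H8: 13+14+13+9 = 49
HQ→N9→T3→H8→P8: 13+14+18+9 = 54
… (10 more)
HQ→H8→P8→N9→T3: 7+9+3+14 = 33  ← best
The minimum is 33.
One shortest path: HQ → H8 → P8 → N9 → T3.

Minimum one-way distance = 33 min.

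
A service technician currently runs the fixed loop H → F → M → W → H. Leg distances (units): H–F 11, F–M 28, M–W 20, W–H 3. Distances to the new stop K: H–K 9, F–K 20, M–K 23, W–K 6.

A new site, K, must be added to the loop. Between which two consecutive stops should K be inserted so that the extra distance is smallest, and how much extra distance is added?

+9 — insert K between M and W.

Insertion cost between consecutive stops i–j is d(i,K) + d(K,j) − d(i,j):
  between H and F: 9 + 20 − 11 = 18
  between F and M: 20 + 23 − 28 = 15
  between M and W: 23 + 6 − 20 = 9
  between W and H: 6 + 9 − 3 = 12
Cheapest insertion is between M and W, adding 9.
New total = 62 + 9 = 71.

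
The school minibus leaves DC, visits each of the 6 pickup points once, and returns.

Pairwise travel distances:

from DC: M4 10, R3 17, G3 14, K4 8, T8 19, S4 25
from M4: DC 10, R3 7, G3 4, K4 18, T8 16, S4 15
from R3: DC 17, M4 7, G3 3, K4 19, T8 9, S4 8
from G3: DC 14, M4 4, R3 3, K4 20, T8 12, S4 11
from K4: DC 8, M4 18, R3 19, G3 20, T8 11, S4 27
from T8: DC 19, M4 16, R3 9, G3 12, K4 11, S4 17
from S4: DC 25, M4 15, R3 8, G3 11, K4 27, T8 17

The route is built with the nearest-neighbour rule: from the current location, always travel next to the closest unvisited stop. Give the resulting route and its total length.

75 along DC → K4 → T8 → R3 → G3 → M4 → S4 → DC.

DC → [K4:8 / M4:10 / G3:14 / R3:17 / T8:19 / S4:25] → K4 (8)
K4 → [T8:11 / M4:18 / R3:19 / G3:20 / S4:27] → T8 (11)
T8 → [R3:9 / G3:12 / M4:16 / S4:17] → R3 (9)
R3 → [G3:3 / M4:7 / S4:8] → G3 (3)
G3 → [M4:4 / S4:11] → M4 (4)
M4 → [S4:15] → S4 (15)
Return S4→DC: 25.
Total = 8 + 11 + 9 + 3 + 4 + 15 + 25 = 75.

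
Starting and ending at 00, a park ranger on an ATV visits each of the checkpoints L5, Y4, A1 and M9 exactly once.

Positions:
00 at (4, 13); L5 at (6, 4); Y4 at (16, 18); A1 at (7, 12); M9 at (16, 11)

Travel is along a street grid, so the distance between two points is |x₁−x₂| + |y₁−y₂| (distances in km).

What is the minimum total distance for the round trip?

54 km — the shortest possible round trip.

There are 12 distinct closed tours to check (reversals are equivalent).
00 → L5 → Y4 → A1 → M9 → 00: 11+24+15+10+14 = 74
00 → L5 → Y4 → M9 → A1 → 00: 11+24+7+10+4 = 56
00 → L5 → A1 → Y4 → M9 → 00: 11+9+15+7+14 = 56
00 → L5 → A1 → M9 → Y4 → 00: 11+9+10+7+17 = 54
00 → L5 → M9 → Y4 → A1 → 00: 11+17+7+15+4 = 54
00 → L5 → M9 → A1 → Y4 → 00: 11+17+10+15+17 = 70
00 → Y4 → L5 → A1 → M9 → 00: 17+24+9+10+14 = 74
00 → Y4 → L5 → M9 → A1 → 00: 17+24+17+10+4 = 72
00 → Y4 → A1 → L5 → M9 → 00: 17+15+9+17+14 = 72
00 → Y4 → M9 → L5 → A1 → 00: 17+7+17+9+4 = 54
00 → A1 → L5 → Y4 → M9 → 00: 4+9+24+7+14 = 58
00 → A1 → Y4 → L5 → M9 → 00: 4+15+24+17+14 = 74
The minimum is 54.
One optimal route: 00 → L5 → A1 → M9 → Y4 → 00 (or its reverse).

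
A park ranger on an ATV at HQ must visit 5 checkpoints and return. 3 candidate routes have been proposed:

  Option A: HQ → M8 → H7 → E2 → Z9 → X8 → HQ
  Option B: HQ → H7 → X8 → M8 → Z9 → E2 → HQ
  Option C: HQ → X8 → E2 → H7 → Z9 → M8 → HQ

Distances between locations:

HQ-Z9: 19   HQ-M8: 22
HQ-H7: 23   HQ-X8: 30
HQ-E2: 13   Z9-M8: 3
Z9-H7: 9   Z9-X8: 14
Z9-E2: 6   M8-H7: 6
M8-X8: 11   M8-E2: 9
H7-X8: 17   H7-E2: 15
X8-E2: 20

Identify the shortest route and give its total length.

Option A: 22 + 6 + 15 + 6 + 14 + 30 = 93
Option B: 23 + 17 + 11 + 3 + 6 + 13 = 73
Option C: 30 + 20 + 15 + 9 + 3 + 22 = 99

Shortest is Option B, total 73.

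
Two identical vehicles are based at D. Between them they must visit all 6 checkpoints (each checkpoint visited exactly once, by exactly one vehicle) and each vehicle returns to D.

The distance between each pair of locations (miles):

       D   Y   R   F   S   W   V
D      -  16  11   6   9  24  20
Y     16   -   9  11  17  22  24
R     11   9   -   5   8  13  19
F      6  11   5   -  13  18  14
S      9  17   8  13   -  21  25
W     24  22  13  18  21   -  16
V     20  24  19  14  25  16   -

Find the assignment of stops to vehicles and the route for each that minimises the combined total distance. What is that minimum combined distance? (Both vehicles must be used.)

92 miles — the smallest possible combined total.

Try each way of splitting the stops between the two vehicles (each non-empty) and, for each split, find the best tour for each vehicle:
  {Y} + {R, F, S, W, V}: 32 + 66 = 98
  {R} + {Y, F, S, W, V}: 22 + 84 = 106
  {Y, R} + {F, S, W, V}: 36 + 66 = 102
  {F} + {Y, R, S, W, V}: 12 + 84 = 96
  {Y, F} + {R, S, W, V}: 33 + 66 = 99
  {R, F} + {Y, S, W, V}: 22 + 84 = 106
  … (31 splits in total)
  {S} + {Y, R, F, W, V}: 18 + 74 = 92  ← best
Best: vehicle 1 D → S → D = 18; vehicle 2 D → Y → R → W → V → F → D = 74; combined 92.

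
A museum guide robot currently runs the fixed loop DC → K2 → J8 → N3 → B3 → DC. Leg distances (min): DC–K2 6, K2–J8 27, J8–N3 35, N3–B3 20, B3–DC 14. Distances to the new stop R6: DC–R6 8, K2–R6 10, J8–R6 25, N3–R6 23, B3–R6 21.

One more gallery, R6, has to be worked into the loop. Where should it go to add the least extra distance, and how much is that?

Insertion cost between consecutive stops i–j is d(i,R6) + d(R6,j) − d(i,j):
  between DC and K2: 8 + 10 − 6 = 12
  between K2 and J8: 10 + 25 − 27 = 8
  between J8 and N3: 25 + 23 − 35 = 13
  between N3 and B3: 23 + 21 − 20 = 24
  between B3 and DC: 21 + 8 − 14 = 15
Cheapest insertion is between K2 and J8, adding 8.
New total = 102 + 8 = 110.

Minimum extra distance: 8 min, inserting R6 between K2 and J8.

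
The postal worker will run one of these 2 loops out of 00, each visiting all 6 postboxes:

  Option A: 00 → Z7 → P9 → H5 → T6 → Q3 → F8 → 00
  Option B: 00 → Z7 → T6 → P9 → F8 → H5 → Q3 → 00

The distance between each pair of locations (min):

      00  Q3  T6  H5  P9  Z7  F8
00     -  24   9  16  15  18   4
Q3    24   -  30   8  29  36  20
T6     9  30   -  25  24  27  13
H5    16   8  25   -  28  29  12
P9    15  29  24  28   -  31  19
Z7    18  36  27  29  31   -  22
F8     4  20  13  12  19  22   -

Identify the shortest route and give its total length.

Option A: 18 + 31 + 28 + 25 + 30 + 20 + 4 = 156
Option B: 18 + 27 + 24 + 19 + 12 + 8 + 24 = 132

Shortest is Option B, total 132 min.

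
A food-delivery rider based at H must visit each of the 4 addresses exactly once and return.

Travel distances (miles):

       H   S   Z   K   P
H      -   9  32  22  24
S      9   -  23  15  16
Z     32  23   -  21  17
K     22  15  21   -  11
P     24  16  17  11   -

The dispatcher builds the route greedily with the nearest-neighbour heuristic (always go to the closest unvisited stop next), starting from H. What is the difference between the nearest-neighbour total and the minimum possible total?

Excess over optimum: 2 miles.

H: S=9, K=22, P=24, Z=32 ⇒ S
S: K=15, P=16, Z=23 ⇒ K
K: P=11, Z=21 ⇒ P
P: Z=17 ⇒ Z
NN route H → S → K → P → Z → H costs 84.
Optimal: H → S → Z → P → K → H costs 82 (by enumerating all 12 distinct tours).
Excess = 84 − 82 = 2.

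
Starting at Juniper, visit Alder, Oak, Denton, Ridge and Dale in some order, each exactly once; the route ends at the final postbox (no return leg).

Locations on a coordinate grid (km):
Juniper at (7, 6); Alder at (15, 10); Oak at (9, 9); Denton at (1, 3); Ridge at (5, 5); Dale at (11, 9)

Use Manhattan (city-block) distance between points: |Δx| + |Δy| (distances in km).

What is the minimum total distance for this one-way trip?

There are 5! = 120 possible orderings.
Juniper→Alder→Oak→Denton→Ridge→Dale: 12+7+14+6+10 = 49
Juniper→Alder→Oak→Denton→Dale→Ridge: 12+7+14+16+10 = 59
Juniper→Alder→Oak→Ridge→Denton→Dale: 12+7+8+6+16 = 49
Juniper→Alder→Oak→Ridge→Dale→Denton: 12+7+8+10+16 = 53
Juniper→Alder→Oak→Dale→Denton→Ridge: 12+7+2+16+6 = 43
Juniper→Alder→Oak→Dale→Ridge→Denton: 12+7+2+10+6 = 37
Juniper→Alder→Denton→Oak→Ridge→Dale: 12+21+14+8+10 = 65
Juniper→Alder→Denton→Oak→Dale→Ridge: 12+21+14+2+10 = 59
Juniper→Alder→Denton→Ridge→Oak→Dale: 12+21+6+8+2 = 49
Juniper→Alder→Denton→Ridge→Dale→Oak: 12+21+6+10+2 = 51
Juniper→Alder→Denton→Dale→Oak→Ridge: 12+21+16+2+8 = 59
Juniper→Alder→Denton→Dale→Ridge→Oak: 12+21+16+10+8 = 67
Juniper→Alder→Ridge→Oak→Denton→Dale: 12+15+8+14+16 = 65
Juniper→Alder→Ridge→Oak→Dale→Denton: 12+15+8+2+16 = 53
… (106 more)
Juniper→Denton→Ridge→Oak→Dale→Alder: 9+6+8+2+5 = 30  ← best
The minimum is 30.
One shortest path: Juniper → Denton → Ridge → Oak → Dale → Alder.

Shortest open route: 30 km.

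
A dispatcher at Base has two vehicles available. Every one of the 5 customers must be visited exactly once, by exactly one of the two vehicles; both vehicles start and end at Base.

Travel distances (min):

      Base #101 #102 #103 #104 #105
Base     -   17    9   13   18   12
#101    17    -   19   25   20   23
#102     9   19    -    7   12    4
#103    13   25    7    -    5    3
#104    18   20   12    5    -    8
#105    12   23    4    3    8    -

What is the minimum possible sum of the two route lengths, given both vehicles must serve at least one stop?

Try each way of splitting the stops between the two vehicles (each non-empty) and, for each split, find the best tour for each vehicle:
  {#101} + {#102, #103, #104, #105}: 34 + 39 = 73
  {#102} + {#101, #103, #104, #105}: 18 + 57 = 75
  {#101, #102} + {#103, #104, #105}: 45 + 38 = 83
  {#103} + {#101, #102, #104, #105}: 26 + 58 = 84
  {#101, #103} + {#102, #104, #105}: 55 + 39 = 94
  {#102, #103} + {#101, #104, #105}: 29 + 57 = 86
  … (15 splits in total)
Best: vehicle 1 Base → #101 → Base = 34; vehicle 2 Base → #102 → #105 → #103 → #104 → Base = 39; combined 73.

Minimum combined distance: 73 min.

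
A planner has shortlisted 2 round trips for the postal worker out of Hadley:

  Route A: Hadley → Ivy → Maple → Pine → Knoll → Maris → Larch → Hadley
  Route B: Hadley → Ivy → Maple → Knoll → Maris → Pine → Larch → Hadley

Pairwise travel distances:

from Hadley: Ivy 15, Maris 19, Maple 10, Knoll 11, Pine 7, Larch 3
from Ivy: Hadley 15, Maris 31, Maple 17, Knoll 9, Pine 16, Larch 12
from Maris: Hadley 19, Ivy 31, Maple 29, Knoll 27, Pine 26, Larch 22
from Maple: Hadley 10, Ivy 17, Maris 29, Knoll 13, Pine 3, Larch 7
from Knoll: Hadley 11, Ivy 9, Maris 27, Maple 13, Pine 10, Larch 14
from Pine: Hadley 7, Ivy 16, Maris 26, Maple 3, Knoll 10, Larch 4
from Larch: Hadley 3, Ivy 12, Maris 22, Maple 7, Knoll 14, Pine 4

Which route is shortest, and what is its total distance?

Route A: 15 + 17 + 3 + 10 + 27 + 22 + 3 = 97
Route B: 15 + 17 + 13 + 27 + 26 + 4 + 3 = 105

Shortest is Route A, total 97.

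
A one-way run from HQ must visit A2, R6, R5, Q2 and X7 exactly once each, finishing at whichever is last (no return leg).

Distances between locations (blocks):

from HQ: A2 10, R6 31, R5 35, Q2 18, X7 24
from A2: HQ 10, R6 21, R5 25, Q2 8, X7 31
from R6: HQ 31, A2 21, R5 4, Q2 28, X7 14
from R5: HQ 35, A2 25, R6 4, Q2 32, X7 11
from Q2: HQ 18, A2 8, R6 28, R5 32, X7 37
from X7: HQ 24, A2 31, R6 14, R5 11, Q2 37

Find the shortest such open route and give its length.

61 blocks — the minimum one-way total.

There are 5! = 120 possible orderings.
HQ → A2 → R6 → R5 → Q2 → X7: 10+21+4+32+37 = 104
HQ → A2 → R6 → R5 → X7 → Q2: 10+21+4+11+37 = 83
HQ → A2 → R6 → Q2 → R5 → X7: 10+21+28+32+11 = 102
HQ → A2 → R6 → Q2 → X7 → R5: 10+21+28+37+11 = 107
HQ → A2 → R6 → X7 → R5 → Q2: 10+21+14+11+32 = 88
HQ → A2 → R6 → X7 → Q2 → R5: 10+21+14+37+32 = 114
HQ → A2 → R5 → R6 → Q2 → X7: 10+25+4+28+37 = 104
HQ → A2 → R5 → R6 → X7 → Q2: 10+25+4+14+37 = 90
HQ → A2 → R5 → Q2 → R6 → X7: 10+25+32+28+14 = 109
HQ → A2 → R5 → Q2 → X7 → R6: 10+25+32+37+14 = 118
HQ → A2 → R5 → X7 → R6 → Q2: 10+25+11+14+28 = 88
HQ → A2 → R5 → X7 → Q2 → R6: 10+25+11+37+28 = 111
HQ → A2 → Q2 → R6 → R5 → X7: 10+8+28+4+11 = 61
HQ → A2 → Q2 → R6 → X7 → R5: 10+8+28+14+11 = 71
… (106 more)
The minimum is 61.
One shortest path: HQ → A2 → Q2 → R6 → R5 → X7.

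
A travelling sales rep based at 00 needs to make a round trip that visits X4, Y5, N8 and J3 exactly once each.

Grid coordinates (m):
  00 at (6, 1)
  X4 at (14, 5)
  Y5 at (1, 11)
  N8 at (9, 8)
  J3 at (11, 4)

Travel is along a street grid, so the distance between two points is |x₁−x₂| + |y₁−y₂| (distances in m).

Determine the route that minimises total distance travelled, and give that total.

There are 12 distinct closed tours to check (reversals are equivalent).
00→X4→Y5→N8→J3→00: 12+19+11+6+8 = 56
00→X4→Y5→J3→N8→00: 12+19+17+6+10 = 64
00→X4→N8→Y5→J3→00: 12+8+11+17+8 = 56
00→X4→N8→J3→Y5→00: 12+8+6+17+15 = 58
00→X4→J3→Y5→N8→00: 12+4+17+11+10 = 54
00→X4→J3→N8→Y5→00: 12+4+6+11+15 = 48
00→Y5→X4→N8→J3→00: 15+19+8+6+8 = 56
00→Y5→X4→J3→N8→00: 15+19+4+6+10 = 54
00→Y5→N8→X4→J3→00: 15+11+8+4+8 = 46
00→Y5→J3→X4→N8→00: 15+17+4+8+10 = 54
00→N8→X4→Y5→J3→00: 10+8+19+17+8 = 62
00→N8→Y5→X4→J3→00: 10+11+19+4+8 = 52
The minimum is 46.
One optimal route: 00 → Y5 → N8 → X4 → J3 → 00 (or its reverse).

Minimum total distance: 46 m.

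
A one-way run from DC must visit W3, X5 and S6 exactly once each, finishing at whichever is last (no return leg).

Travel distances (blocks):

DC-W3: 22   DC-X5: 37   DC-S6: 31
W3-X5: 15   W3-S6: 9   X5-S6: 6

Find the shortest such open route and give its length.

There are 3! = 6 possible orderings.
DC - W3 - X5 - S6: 22+15+6 = 43
DC - W3 - S6 - X5: 22+9+6 = 37
DC - X5 - W3 - S6: 37+15+9 = 61
DC - X5 - S6 - W3: 37+6+9 = 52
DC - S6 - W3 - X5: 31+9+15 = 55
DC - S6 - X5 - W3: 31+6+15 = 52
The minimum is 37.
One shortest path: DC → W3 → S6 → X5.

Shortest open route: 37 blocks.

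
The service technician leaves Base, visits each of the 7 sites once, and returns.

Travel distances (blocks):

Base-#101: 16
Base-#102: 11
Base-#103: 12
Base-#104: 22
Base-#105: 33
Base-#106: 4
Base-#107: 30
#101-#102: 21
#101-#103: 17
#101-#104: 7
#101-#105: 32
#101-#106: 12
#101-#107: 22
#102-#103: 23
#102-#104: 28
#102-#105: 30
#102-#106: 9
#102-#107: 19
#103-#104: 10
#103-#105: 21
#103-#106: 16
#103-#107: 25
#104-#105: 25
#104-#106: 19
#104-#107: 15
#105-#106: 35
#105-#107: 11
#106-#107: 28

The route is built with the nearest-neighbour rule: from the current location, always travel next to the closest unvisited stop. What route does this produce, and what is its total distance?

Total distance 97 blocks via the nearest-neighbour route Base → #106 → #102 → #107 → #105 → #103 → #104 → #101 → Base.

From Base: distances to unvisited — #106=4, #102=11, #103=12, #101=16, #104=22, #107=30, #105=33. Nearest is #106 (4).
From #106: distances to unvisited — #102=9, #101=12, #103=16, #104=19, #107=28, #105=35. Nearest is #102 (9).
From #102: distances to unvisited — #107=19, #101=21, #103=23, #104=28, #105=30. Nearest is #107 (19).
From #107: distances to unvisited — #105=11, #104=15, #101=22, #103=25. Nearest is #105 (11).
From #105: distances to unvisited — #103=21, #104=25, #101=32. Nearest is #103 (21).
From #103: distances to unvisited — #104=10, #101=17. Nearest is #104 (10).
From #104: distances to unvisited — #101=7. Nearest is #101 (7).
Return #101→Base: 16.
Total = 4 + 9 + 19 + 11 + 21 + 10 + 7 + 16 = 97.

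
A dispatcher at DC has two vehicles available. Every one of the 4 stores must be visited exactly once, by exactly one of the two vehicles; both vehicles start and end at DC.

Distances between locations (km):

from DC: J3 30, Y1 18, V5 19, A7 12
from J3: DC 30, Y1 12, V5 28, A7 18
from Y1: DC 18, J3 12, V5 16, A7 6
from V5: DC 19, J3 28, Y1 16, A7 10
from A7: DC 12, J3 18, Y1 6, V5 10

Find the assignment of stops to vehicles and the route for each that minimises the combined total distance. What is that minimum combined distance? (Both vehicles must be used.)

Minimum combined distance: 98 km.

Check every non-empty split of the stops between the two vehicles; for each half take its own optimal tour:
  {J3} + {Y1, V5, A7}: 60 + 53 = 113
  {Y1} + {J3, V5, A7}: 36 + 77 = 113
  {J3, Y1} + {V5, A7}: 60 + 41 = 101
  {V5} + {J3, Y1, A7}: 38 + 60 = 98
  {J3, V5} + {Y1, A7}: 77 + 36 = 113
  {Y1, V5} + {J3, A7}: 53 + 60 = 113
  … (7 splits in total)
Best: vehicle 1 DC → V5 → DC = 38; vehicle 2 DC → J3 → Y1 → A7 → DC = 60; combined 98.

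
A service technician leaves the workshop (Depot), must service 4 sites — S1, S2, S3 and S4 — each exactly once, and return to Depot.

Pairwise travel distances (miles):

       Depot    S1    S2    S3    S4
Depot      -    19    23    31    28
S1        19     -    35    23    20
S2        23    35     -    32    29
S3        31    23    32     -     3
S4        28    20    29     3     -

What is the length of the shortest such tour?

Shortest round trip = 97 miles.

Depot → S1 → S2 → S3 → S4 → Depot: 19+35+32+3+28 = 117
Depot → S1 → S2 → S4 → S3 → Depot: 19+35+29+3+31 = 117
Depot → S1 → S3 → S2 → S4 → Depot: 19+23+32+29+28 = 131
Depot → S1 → S3 → S4 → S2 → Depot: 19+23+3+29+23 = 97
Depot → S1 → S4 → S2 → S3 → Depot: 19+20+29+32+31 = 131
Depot → S1 → S4 → S3 → S2 → Depot: 19+20+3+32+23 = 97
Depot → S2 → S1 → S3 → S4 → Depot: 23+35+23+3+28 = 112
Depot → S2 → S1 → S4 → S3 → Depot: 23+35+20+3+31 = 112
Depot → S2 → S3 → S1 → S4 → Depot: 23+32+23+20+28 = 126
Depot → S2 → S4 → S1 → S3 → Depot: 23+29+20+23+31 = 126
Depot → S3 → S1 → S2 → S4 → Depot: 31+23+35+29+28 = 146
Depot → S3 → S2 → S1 → S4 → Depot: 31+32+35+20+28 = 146
The minimum is 97.
One optimal route: Depot → S1 → S3 → S4 → S2 → Depot (or its reverse).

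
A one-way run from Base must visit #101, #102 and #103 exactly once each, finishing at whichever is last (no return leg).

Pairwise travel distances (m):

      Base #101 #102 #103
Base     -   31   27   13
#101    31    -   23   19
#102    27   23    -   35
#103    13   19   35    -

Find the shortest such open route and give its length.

Shortest open route: 55 m.

There are 3! = 6 possible orderings.
Base→#101→#102→#103: 31+23+35 = 89
Base→#101→#103→#102: 31+19+35 = 85
Base→#102→#101→#103: 27+23+19 = 69
Base→#102→#103→#101: 27+35+19 = 81
Base→#103→#101→#102: 13+19+23 = 55
Base→#103→#102→#101: 13+35+23 = 71
The minimum is 55.
One shortest path: Base → #103 → #101 → #102.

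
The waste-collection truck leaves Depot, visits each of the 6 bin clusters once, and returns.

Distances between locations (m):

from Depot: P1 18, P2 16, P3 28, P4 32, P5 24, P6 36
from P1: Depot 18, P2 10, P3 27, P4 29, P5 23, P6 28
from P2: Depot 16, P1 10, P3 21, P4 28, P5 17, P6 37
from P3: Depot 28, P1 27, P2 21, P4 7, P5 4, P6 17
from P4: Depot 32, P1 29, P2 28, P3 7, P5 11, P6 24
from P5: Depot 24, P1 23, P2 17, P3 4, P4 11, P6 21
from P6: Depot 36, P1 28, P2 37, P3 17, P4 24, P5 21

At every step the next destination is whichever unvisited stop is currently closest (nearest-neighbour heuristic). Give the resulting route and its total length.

At Depot the remaining stops are P2 16, P1 18, P5 24, P3 28, P4 32, P6 36; go to P2.
At P2 the remaining stops are P1 10, P5 17, P3 21, P4 28, P6 37; go to P1.
At P1 the remaining stops are P5 23, P3 27, P6 28, P4 29; go to P5.
At P5 the remaining stops are P3 4, P4 11, P6 21; go to P3.
At P3 the remaining stops are P4 7, P6 17; go to P4.
At P4 the remaining stops are P6 24; go to P6.
Return P6→Depot: 36.
Total = 16 + 10 + 23 + 4 + 7 + 24 + 36 = 120.

120 m along Depot → P2 → P1 → P5 → P3 → P4 → P6 → Depot.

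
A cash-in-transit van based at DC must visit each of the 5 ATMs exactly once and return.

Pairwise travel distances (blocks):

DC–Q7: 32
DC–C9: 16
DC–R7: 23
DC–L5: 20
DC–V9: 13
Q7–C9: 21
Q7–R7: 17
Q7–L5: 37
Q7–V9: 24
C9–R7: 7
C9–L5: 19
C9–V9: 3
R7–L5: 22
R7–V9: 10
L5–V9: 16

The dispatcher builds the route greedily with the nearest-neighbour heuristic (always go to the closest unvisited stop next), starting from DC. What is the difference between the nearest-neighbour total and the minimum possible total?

Excess over optimum: 2 blocks.

DC: V9=13, C9=16, L5=20, R7=23, Q7=32 ⇒ V9
V9: C9=3, R7=10, L5=16, Q7=24 ⇒ C9
C9: R7=7, L5=19, Q7=21 ⇒ R7
R7: Q7=17, L5=22 ⇒ Q7
Q7: L5=37 ⇒ L5
NN route DC → V9 → C9 → R7 → Q7 → L5 → DC costs 97.
Optimal: DC → Q7 → R7 → C9 → V9 → L5 → DC costs 95 (by enumerating all 60 distinct tours).
Excess = 97 − 95 = 2.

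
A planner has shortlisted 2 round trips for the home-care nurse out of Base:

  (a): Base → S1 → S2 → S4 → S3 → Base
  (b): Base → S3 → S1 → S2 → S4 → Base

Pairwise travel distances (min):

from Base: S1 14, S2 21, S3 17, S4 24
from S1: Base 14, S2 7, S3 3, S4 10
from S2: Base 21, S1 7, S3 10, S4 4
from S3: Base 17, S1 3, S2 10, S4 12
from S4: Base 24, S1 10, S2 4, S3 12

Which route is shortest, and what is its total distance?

(a): 14 + 7 + 4 + 12 + 17 = 54
(b): 17 + 3 + 7 + 4 + 24 = 55

Shortest is (a), total 54 min.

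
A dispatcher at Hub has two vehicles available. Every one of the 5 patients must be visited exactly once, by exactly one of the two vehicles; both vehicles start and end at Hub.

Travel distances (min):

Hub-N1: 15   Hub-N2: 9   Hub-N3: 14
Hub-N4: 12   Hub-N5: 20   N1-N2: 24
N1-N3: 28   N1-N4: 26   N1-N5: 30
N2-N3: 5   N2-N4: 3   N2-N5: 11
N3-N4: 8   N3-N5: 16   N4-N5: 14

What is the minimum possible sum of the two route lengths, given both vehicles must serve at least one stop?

Minimum combined distance: 86 min.

Check every non-empty split of the stops between the two vehicles; for each half take its own optimal tour:
  {N1} + {N2, N3, N4, N5}: 30 + 56 = 86
  {N2} + {N1, N3, N4, N5}: 18 + 81 = 99
  {N1, N2} + {N3, N4, N5}: 48 + 56 = 104
  {N3} + {N1, N2, N4, N5}: 28 + 71 = 99
  {N1, N3} + {N2, N4, N5}: 57 + 46 = 103
  {N2, N3} + {N1, N4, N5}: 28 + 71 = 99
  … (15 splits in total)
Best: vehicle 1 Hub → N1 → Hub = 30; vehicle 2 Hub → N2 → N3 → N4 → N5 → Hub = 56; combined 86.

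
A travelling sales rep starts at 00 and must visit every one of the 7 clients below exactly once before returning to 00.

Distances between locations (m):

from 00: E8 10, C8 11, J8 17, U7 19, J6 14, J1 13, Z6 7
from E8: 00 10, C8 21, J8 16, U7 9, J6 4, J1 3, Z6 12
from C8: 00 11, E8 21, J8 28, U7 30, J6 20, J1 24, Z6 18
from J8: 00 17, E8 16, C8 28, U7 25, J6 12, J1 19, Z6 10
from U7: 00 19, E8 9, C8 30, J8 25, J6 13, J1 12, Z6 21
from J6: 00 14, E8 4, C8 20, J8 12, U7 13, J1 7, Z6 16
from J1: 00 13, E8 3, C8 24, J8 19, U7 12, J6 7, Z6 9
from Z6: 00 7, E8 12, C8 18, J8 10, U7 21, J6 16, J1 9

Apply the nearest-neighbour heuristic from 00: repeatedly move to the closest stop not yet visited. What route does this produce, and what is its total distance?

At 00 the remaining stops are Z6 7, E8 10, C8 11, J1 13, J6 14, J8 17, U7 19; go to Z6.
At Z6 the remaining stops are J1 9, J8 10, E8 12, J6 16, C8 18, U7 21; go to J1.
At J1 the remaining stops are E8 3, J6 7, U7 12, J8 19, C8 24; go to E8.
At E8 the remaining stops are J6 4, U7 9, J8 16, C8 21; go to J6.
At J6 the remaining stops are J8 12, U7 13, C8 20; go to J8.
At J8 the remaining stops are U7 25, C8 28; go to U7.
At U7 the remaining stops are C8 30; go to C8.
Return C8→00: 11.
Total = 7 + 9 + 3 + 4 + 12 + 25 + 30 + 11 = 101.

101 m along 00 → Z6 → J1 → E8 → J6 → J8 → U7 → C8 → 00.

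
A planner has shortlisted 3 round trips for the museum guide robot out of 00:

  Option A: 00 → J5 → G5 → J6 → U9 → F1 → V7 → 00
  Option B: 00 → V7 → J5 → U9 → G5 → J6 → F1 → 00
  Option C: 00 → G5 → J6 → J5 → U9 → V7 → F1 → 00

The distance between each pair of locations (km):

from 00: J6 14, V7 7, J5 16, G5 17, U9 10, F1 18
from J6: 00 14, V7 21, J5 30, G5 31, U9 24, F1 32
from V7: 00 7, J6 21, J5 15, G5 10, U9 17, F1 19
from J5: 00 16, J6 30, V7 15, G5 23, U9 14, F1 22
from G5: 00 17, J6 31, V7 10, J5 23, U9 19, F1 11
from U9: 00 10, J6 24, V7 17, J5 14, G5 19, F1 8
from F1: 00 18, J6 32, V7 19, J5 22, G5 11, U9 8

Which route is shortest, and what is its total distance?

128 km — Option A is the shortest.

Option A: 16 + 23 + 31 + 24 + 8 + 19 + 7 = 128
Option B: 7 + 15 + 14 + 19 + 31 + 32 + 18 = 136
Option C: 17 + 31 + 30 + 14 + 17 + 19 + 18 = 146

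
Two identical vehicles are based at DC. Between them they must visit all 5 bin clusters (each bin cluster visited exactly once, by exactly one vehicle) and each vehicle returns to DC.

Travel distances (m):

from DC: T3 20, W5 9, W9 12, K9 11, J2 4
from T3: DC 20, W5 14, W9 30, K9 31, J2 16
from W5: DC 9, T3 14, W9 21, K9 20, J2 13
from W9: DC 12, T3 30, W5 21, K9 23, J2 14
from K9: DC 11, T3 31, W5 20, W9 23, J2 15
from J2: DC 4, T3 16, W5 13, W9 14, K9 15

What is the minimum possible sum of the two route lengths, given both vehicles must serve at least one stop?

Minimum combined distance: 87 m.

There are 2^4 − 1 = 15 ways to divide the 5 stops into two non-empty groups. For each, the best each vehicle can do is its own shortest tour through its group:
  {T3} + {W5, W9, K9, J2}: 40 + 70 = 110
  {W5} + {T3, W9, K9, J2}: 18 + 84 = 102
  {T3, W5} + {W9, K9, J2}: 43 + 52 = 95
  {W9} + {T3, W5, K9, J2}: 24 + 65 = 89
  {T3, W9} + {W5, K9, J2}: 62 + 48 = 110
  {W5, W9} + {T3, K9, J2}: 42 + 62 = 104
  … (15 splits in total)
  {K9} + {T3, W5, W9, J2}: 22 + 65 = 87  ← best
Best: vehicle 1 DC → K9 → DC = 22; vehicle 2 DC → W5 → T3 → J2 → W9 → DC = 65; combined 87.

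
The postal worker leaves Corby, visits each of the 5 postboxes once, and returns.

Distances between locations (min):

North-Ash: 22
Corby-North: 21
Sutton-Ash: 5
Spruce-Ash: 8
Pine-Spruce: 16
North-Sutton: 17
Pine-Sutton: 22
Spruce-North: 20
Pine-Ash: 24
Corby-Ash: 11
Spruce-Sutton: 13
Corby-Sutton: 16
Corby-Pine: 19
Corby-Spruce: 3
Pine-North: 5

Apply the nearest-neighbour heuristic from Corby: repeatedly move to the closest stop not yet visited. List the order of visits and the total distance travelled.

From Corby: distances to unvisited — Spruce=3, Ash=11, Sutton=16, Pine=19, North=21. Nearest is Spruce (3).
From Spruce: distances to unvisited — Ash=8, Sutton=13, Pine=16, North=20. Nearest is Ash (8).
From Ash: distances to unvisited — Sutton=5, North=22, Pine=24. Nearest is Sutton (5).
From Sutton: distances to unvisited — North=17, Pine=22. Nearest is North (17).
From North: distances to unvisited — Pine=5. Nearest is Pine (5).
Return Pine→Corby: 19.
Total = 3 + 8 + 5 + 17 + 5 + 19 = 57.

57 min along Corby → Spruce → Ash → Sutton → North → Pine → Corby.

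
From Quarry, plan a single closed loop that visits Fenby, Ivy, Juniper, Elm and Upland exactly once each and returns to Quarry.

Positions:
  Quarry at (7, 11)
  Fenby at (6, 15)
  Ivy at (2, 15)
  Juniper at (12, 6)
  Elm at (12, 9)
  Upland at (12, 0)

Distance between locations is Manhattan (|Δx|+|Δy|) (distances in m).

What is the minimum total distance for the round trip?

With 5 stops there are 5!/2 = 60 distinct round trips (a route and its reverse cost the same).
Quarry - Fenby - Ivy - Juniper - Elm - Upland - Quarry: 5+4+19+3+9+16 = 56
Quarry - Fenby - Ivy - Juniper - Upland - Elm - Quarry: 5+4+19+6+9+7 = 50
Quarry - Fenby - Ivy - Elm - Juniper - Upland - Quarry: 5+4+16+3+6+16 = 50
Quarry - Fenby - Ivy - Elm - Upland - Juniper - Quarry: 5+4+16+9+6+10 = 50
Quarry - Fenby - Ivy - Upland - Juniper - Elm - Quarry: 5+4+25+6+3+7 = 50
Quarry - Fenby - Ivy - Upland - Elm - Juniper - Quarry: 5+4+25+9+3+10 = 56
Quarry - Fenby - Juniper - Ivy - Elm - Upland - Quarry: 5+15+19+16+9+16 = 80
Quarry - Fenby - Juniper - Ivy - Upland - Elm - Quarry: 5+15+19+25+9+7 = 80
Quarry - Fenby - Juniper - Elm - Ivy - Upland - Quarry: 5+15+3+16+25+16 = 80
Quarry - Fenby - Juniper - Elm - Upland - Ivy - Quarry: 5+15+3+9+25+9 = 66
Quarry - Fenby - Juniper - Upland - Ivy - Elm - Quarry: 5+15+6+25+16+7 = 74
Quarry - Fenby - Juniper - Upland - Elm - Ivy - Quarry: 5+15+6+9+16+9 = 60
Quarry - Fenby - Elm - Ivy - Juniper - Upland - Quarry: 5+12+16+19+6+16 = 74
Quarry - Fenby - Elm - Ivy - Upland - Juniper - Quarry: 5+12+16+25+6+10 = 74
… (46 more)
The minimum is 50.
One optimal route: Quarry → Fenby → Ivy → Juniper → Upland → Elm → Quarry (or its reverse).

50 m — the shortest possible round trip.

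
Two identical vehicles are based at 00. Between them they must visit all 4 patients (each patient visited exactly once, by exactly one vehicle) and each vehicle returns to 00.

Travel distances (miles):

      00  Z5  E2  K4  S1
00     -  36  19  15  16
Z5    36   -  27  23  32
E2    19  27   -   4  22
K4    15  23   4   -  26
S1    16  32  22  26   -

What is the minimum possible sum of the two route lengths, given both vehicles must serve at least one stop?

Try each way of splitting the stops between the two vehicles (each non-empty) and, for each split, find the best tour for each vehicle:
  {Z5} + {E2, K4, S1}: 72 + 57 = 129
  {E2} + {Z5, K4, S1}: 38 + 86 = 124
  {Z5, E2} + {K4, S1}: 82 + 57 = 139
  {K4} + {Z5, E2, S1}: 30 + 94 = 124
  {Z5, K4} + {E2, S1}: 74 + 57 = 131
  {E2, K4} + {Z5, S1}: 38 + 84 = 122
  … (7 splits in total)
  {Z5, E2, K4} + {S1}: 82 + 32 = 114  ← best
Best: vehicle 1 00 → Z5 → E2 → K4 → 00 = 82; vehicle 2 00 → S1 → 00 = 32; combined 114.

Minimum combined distance: 114 miles.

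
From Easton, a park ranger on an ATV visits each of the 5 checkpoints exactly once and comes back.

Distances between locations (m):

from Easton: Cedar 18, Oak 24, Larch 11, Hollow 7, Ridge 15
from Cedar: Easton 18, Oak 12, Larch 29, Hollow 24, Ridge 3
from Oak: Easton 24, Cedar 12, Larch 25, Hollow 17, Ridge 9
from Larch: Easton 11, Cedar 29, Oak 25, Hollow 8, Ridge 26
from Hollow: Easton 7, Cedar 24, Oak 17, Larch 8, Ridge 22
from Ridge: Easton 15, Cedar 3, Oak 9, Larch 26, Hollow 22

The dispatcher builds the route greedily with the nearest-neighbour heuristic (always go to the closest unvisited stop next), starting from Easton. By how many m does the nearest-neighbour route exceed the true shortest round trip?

Easton: Hollow=7, Larch=11, Ridge=15, Cedar=18, Oak=24 ⇒ Hollow
Hollow: Larch=8, Oak=17, Ridge=22, Cedar=24 ⇒ Larch
Larch: Oak=25, Ridge=26, Cedar=29 ⇒ Oak
Oak: Ridge=9, Cedar=12 ⇒ Ridge
Ridge: Cedar=3 ⇒ Cedar
NN route Easton → Hollow → Larch → Oak → Ridge → Cedar → Easton costs 70.
Optimal: Easton → Cedar → Ridge → Oak → Hollow → Larch → Easton costs 66 (by enumerating all 60 distinct tours).
Excess = 70 − 66 = 4.

4 m longer than the optimal tour.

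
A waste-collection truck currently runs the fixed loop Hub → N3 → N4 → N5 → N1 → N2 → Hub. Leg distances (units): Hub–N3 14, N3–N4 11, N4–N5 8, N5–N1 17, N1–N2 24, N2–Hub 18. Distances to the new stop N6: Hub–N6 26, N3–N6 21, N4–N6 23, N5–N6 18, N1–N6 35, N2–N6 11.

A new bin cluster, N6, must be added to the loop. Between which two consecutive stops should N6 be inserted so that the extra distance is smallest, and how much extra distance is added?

Insertion cost between consecutive stops i–j is d(i,N6) + d(N6,j) − d(i,j):
  between Hub and N3: 26 + 21 − 14 = 33
  between N3 and N4: 21 + 23 − 11 = 33
  between N4 and N5: 23 + 18 − 8 = 33
  between N5 and N1: 18 + 35 − 17 = 36
  between N1 and N2: 35 + 11 − 24 = 22
  between N2 and Hub: 11 + 26 − 18 = 19
Cheapest insertion is between N2 and Hub, adding 19.
New total = 92 + 19 = 111.

+19 — insert N6 between N2 and Hub.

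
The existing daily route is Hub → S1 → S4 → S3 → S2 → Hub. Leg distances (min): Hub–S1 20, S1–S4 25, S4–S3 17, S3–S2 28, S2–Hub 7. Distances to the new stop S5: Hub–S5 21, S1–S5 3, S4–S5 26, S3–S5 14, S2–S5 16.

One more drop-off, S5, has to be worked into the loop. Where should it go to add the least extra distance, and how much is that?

Adding 2 min by placing S5 on the S3–S2 leg.

Insertion cost between consecutive stops i–j is d(i,S5) + d(S5,j) − d(i,j):
  between Hub and S1: 21 + 3 − 20 = 4
  between S1 and S4: 3 + 26 − 25 = 4
  between S4 and S3: 26 + 14 − 17 = 23
  between S3 and S2: 14 + 16 − 28 = 2
  between S2 and Hub: 16 + 21 − 7 = 30
Cheapest insertion is between S3 and S2, adding 2.
New total = 97 + 2 = 99.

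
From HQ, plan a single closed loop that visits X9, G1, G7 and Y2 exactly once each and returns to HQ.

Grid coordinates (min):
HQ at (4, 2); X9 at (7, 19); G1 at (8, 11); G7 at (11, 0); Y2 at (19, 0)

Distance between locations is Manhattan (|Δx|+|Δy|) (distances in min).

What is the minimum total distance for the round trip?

68 min — the shortest possible round trip.

There are 12 distinct closed tours to check (reversals are equivalent).
HQ-X9-G1-G7-Y2-HQ: 20+9+14+8+17 = 68
HQ-X9-G1-Y2-G7-HQ: 20+9+22+8+9 = 68
HQ-X9-G7-G1-Y2-HQ: 20+23+14+22+17 = 96
HQ-X9-G7-Y2-G1-HQ: 20+23+8+22+13 = 86
HQ-X9-Y2-G1-G7-HQ: 20+31+22+14+9 = 96
HQ-X9-Y2-G7-G1-HQ: 20+31+8+14+13 = 86
HQ-G1-X9-G7-Y2-HQ: 13+9+23+8+17 = 70
HQ-G1-X9-Y2-G7-HQ: 13+9+31+8+9 = 70
HQ-G1-G7-X9-Y2-HQ: 13+14+23+31+17 = 98
HQ-G1-Y2-X9-G7-HQ: 13+22+31+23+9 = 98
HQ-G7-X9-G1-Y2-HQ: 9+23+9+22+17 = 80
HQ-G7-G1-X9-Y2-HQ: 9+14+9+31+17 = 80
The minimum is 68.
One optimal route: HQ → X9 → G1 → G7 → Y2 → HQ (or its reverse).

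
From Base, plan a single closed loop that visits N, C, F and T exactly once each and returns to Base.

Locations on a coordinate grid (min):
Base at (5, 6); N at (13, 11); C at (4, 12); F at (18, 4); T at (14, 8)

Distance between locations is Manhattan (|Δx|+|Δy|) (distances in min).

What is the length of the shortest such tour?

Base-N-C-F-T-Base: 13+10+22+8+11 = 64
Base-N-C-T-F-Base: 13+10+14+8+15 = 60
Base-N-F-C-T-Base: 13+12+22+14+11 = 72
Base-N-F-T-C-Base: 13+12+8+14+7 = 54
Base-N-T-C-F-Base: 13+4+14+22+15 = 68
Base-N-T-F-C-Base: 13+4+8+22+7 = 54
Base-C-N-F-T-Base: 7+10+12+8+11 = 48
Base-C-N-T-F-Base: 7+10+4+8+15 = 44
Base-C-F-N-T-Base: 7+22+12+4+11 = 56
Base-C-T-N-F-Base: 7+14+4+12+15 = 52
Base-F-N-C-T-Base: 15+12+10+14+11 = 62
Base-F-C-N-T-Base: 15+22+10+4+11 = 62
The minimum is 44.
One optimal route: Base → C → N → T → F → Base (or its reverse).

44 min — the shortest possible round trip.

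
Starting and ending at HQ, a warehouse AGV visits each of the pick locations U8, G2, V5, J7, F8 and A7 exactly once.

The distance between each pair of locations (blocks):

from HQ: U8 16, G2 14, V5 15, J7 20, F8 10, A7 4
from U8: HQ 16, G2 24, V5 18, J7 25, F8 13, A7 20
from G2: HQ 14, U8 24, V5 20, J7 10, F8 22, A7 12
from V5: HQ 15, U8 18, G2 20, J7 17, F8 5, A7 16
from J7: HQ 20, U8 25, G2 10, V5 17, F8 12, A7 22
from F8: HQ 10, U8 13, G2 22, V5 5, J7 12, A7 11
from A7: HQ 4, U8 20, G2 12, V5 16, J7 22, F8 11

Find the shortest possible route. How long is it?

There are 360 distinct closed tours to check (reversals are equivalent).
HQ-U8-G2-V5-J7-F8-A7-HQ: 16+24+20+17+12+11+4 = 104
HQ-U8-G2-V5-J7-A7-F8-HQ: 16+24+20+17+22+11+10 = 120
HQ-U8-G2-V5-F8-J7-A7-HQ: 16+24+20+5+12+22+4 = 103
HQ-U8-G2-V5-F8-A7-J7-HQ: 16+24+20+5+11+22+20 = 118
HQ-U8-G2-V5-A7-J7-F8-HQ: 16+24+20+16+22+12+10 = 120
HQ-U8-G2-V5-A7-F8-J7-HQ: 16+24+20+16+11+12+20 = 119
HQ-U8-G2-J7-V5-F8-A7-HQ: 16+24+10+17+5+11+4 = 87
HQ-U8-G2-J7-V5-A7-F8-HQ: 16+24+10+17+16+11+10 = 104
… (352 more)
HQ-U8-V5-F8-J7-G2-A7-HQ: 16+18+5+12+10+12+4 = 77  ← best
The minimum is 77.
One optimal route: HQ → U8 → V5 → F8 → J7 → G2 → A7 → HQ (or its reverse).

77 blocks — the shortest possible round trip.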